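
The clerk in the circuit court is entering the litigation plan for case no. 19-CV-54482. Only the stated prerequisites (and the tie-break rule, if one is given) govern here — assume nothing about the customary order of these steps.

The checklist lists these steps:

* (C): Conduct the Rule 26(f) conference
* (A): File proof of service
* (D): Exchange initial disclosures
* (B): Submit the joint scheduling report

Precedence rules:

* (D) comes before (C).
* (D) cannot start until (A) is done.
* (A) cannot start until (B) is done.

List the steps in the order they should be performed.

(B), (A), (D), (C)

Only (B) has no prerequisites, so it is first.
(A) needed (B), now all done → (A).
(D) needed (A), now all done → (D).
Next only (C) has its prerequisites met → (C).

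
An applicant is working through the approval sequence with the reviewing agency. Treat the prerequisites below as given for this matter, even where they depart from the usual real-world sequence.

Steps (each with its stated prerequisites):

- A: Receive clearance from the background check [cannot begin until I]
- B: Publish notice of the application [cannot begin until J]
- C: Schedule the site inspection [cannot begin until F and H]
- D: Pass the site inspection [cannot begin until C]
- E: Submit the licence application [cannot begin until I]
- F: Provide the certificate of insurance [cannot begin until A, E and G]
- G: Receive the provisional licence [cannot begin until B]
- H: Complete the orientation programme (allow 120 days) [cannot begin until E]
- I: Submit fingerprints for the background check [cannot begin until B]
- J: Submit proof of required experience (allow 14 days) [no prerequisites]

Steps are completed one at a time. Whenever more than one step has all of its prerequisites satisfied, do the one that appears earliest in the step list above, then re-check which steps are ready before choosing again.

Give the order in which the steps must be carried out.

Only J has no prerequisites, so it is first.
B needed J, now all done → B.
Now G and I have their prerequisites met. G is listed earlier, so G next.
That leaves I as the only ready step → I.
Now A and E have their prerequisites met. A is listed earlier, so A next.
E needed I, now all done → E.
Now F and H have their prerequisites met. F is listed earlier, so F next.
H needed E, now all done → H.
That leaves C as the only ready step → C.
That leaves D as the only ready step → D.

J B G I A E F H C D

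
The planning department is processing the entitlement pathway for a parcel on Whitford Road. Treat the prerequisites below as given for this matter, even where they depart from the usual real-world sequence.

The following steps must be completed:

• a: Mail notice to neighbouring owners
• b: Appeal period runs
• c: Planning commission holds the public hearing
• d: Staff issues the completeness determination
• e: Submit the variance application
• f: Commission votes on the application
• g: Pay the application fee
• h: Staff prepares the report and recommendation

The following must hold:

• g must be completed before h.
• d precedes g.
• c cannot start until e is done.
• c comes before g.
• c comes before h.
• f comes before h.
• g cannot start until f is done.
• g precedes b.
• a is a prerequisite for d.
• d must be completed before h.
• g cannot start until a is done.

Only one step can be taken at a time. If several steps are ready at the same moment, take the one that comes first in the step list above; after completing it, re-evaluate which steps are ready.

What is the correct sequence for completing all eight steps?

a, d, e, c, f, g, b, h

a, e and f have no prerequisites; a is listed earlier, so a is first.
Now d, e and f have their prerequisites met. d is listed earlier, so d next.
Ready: e and f. e is listed earlier → e.
Now c and f have their prerequisites met. c is listed earlier, so c next.
f is the only step now ready → f.
That leaves g as the only ready step → g.
Ready: b and h. b is listed earlier → b.
That leaves h as the only ready step → h.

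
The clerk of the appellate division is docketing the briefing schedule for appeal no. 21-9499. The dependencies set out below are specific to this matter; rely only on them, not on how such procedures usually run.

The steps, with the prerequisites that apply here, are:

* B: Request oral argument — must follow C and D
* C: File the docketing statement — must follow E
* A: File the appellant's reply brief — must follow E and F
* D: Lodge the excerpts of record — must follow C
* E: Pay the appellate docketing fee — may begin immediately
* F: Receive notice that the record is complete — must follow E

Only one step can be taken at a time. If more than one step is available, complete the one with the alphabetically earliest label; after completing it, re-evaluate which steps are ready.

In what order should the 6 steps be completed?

E has no prerequisites → E first.
Now C and F have their prerequisites met. C has the earlier label, so C next.
Ready: D and F. D has the earlier label → D.
Now B and F have their prerequisites met. B has the earlier label, so B next.
That leaves F as the only ready step → F.
A needed E and F, now all done → A.

E C D B F A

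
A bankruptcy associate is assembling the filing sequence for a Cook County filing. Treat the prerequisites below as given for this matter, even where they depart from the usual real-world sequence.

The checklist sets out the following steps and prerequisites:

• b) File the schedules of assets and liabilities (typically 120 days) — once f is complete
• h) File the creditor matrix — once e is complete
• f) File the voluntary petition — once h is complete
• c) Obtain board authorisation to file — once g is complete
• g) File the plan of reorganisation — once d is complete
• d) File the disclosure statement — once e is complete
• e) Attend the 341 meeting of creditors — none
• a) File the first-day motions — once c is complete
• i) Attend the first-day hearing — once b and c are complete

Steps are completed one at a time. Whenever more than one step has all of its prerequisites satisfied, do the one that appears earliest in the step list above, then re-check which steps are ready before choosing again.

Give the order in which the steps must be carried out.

Only e has no prerequisites, so it is first.
Now h and d have their prerequisites met. h is listed earlier, so h next.
Now f and d have their prerequisites met. f is listed earlier, so f next.
Now b and d have their prerequisites met. b is listed earlier, so b next.
d needed e, now all done → d.
g needed d, now all done → g.
c needed g, now all done → c.
Ready: a and i. a is listed earlier → a.
That leaves i as the only ready step → i.

e, h, f, b, d, g, c, a, i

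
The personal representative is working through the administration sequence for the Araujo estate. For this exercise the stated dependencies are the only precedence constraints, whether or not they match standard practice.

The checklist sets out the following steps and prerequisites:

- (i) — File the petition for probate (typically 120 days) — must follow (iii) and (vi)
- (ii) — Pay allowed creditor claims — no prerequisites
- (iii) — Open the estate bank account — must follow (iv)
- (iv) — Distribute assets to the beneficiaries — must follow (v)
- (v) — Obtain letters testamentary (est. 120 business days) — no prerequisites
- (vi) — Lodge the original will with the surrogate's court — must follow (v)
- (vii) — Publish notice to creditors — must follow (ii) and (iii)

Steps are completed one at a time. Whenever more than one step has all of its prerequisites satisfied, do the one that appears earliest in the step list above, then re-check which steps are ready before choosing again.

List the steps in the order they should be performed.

(ii) (v) (iv) (iii) (vi) (i) (vii)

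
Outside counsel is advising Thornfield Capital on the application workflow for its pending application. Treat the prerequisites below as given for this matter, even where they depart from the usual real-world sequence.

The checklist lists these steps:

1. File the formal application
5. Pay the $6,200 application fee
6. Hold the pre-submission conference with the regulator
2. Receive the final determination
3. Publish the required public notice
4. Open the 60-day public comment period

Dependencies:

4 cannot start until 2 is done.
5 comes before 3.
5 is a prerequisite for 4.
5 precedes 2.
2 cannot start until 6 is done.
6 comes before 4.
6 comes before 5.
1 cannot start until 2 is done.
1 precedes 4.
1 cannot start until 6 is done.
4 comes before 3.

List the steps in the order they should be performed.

6 5 2 1 4 3

Only 6 has no prerequisites, so it is first.
Next only 5 has its prerequisites met → 5.
2 needed 5 and 6, now all done → 2.
1 needed 6 and 2, now all done → 1.
4 needed 1, 5, 6 and 2, now all done → 4.
3 needed 5 and 4, now all done → 3.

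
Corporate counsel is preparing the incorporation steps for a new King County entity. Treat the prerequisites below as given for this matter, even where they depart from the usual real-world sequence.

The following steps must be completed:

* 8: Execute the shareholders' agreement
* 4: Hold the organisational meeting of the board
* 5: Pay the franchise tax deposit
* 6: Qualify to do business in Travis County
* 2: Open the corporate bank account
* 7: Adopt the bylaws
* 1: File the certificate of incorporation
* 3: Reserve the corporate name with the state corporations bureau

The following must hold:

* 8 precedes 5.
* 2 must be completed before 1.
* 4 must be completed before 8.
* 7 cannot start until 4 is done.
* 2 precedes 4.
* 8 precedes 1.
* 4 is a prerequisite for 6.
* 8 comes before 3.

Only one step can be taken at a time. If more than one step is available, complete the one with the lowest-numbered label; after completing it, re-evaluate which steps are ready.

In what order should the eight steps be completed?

2 is the only step with nothing outstanding, so it goes first.
4 needed 2, now all done → 4.
Ready: 6, 7 and 8. 6 has the earlier label → 6.
7 and 8 are both available; 7 has the earlier label → 7.
8 needed 4, now all done → 8.
Now 1, 3 and 5 have their prerequisites met. 1 has the earlier label, so 1 next.
Ready: 3 and 5. 3 has the earlier label → 3.
Next only 5 has its prerequisites met → 5.

2, 4, 6, 7, 8, 1, 3, 5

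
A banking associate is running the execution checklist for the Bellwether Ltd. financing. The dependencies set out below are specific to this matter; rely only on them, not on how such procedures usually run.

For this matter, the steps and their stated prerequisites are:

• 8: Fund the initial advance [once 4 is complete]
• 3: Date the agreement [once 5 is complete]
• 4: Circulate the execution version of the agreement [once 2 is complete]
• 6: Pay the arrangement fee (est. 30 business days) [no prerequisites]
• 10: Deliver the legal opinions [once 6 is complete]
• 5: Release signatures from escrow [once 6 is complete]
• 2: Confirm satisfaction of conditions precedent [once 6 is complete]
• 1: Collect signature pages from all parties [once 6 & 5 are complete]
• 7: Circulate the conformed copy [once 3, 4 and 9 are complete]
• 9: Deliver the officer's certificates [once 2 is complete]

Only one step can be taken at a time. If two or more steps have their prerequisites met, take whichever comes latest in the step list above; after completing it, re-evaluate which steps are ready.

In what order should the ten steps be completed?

6 is the only step with nothing outstanding, so it goes first.
2, 5 and 10 are all available; 2 is listed later → 2.
9 and 4 now also ready, so the ready set is {9, 5, 10, 4}; 9 is listed later → 9.
Now 5, 10 and 4 have their prerequisites met. 5 is listed later, so 5 next.
Ready: 1, 10, 4 and 3. 1 is listed later → 1.
10, 4 and 3 are all available; 10 is listed later → 10.
Ready: 4 and 3. 4 is listed later → 4.
8 now also ready, so the ready set is {3, 8}; 3 is listed later → 3.
Ready: 7 and 8. 7 is listed later → 7.
That leaves 8 as the only ready step → 8.

6, 2, 9, 5, 1, 10, 4, 3, 7, 8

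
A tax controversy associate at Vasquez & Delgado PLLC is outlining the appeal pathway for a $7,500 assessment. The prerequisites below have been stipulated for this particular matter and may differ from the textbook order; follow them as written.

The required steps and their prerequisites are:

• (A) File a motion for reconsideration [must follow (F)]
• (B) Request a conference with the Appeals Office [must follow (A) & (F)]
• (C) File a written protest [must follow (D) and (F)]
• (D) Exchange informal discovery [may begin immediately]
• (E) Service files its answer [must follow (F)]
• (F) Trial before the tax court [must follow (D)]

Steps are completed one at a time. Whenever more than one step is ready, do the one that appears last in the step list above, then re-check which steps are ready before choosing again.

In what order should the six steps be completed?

(D) → (F) → (E) → (C) → (A) → (B)

Only (D) has no prerequisites, so it is first.
Next only (F) has its prerequisites met → (F).
Now (E), (C) and (A) have their prerequisites met. (E) is listed later, so (E) next.
Now (C) and (A) have their prerequisites met. (C) is listed later, so (C) next.
(A) needed (F), now all done → (A).
That leaves (B) as the only ready step → (B).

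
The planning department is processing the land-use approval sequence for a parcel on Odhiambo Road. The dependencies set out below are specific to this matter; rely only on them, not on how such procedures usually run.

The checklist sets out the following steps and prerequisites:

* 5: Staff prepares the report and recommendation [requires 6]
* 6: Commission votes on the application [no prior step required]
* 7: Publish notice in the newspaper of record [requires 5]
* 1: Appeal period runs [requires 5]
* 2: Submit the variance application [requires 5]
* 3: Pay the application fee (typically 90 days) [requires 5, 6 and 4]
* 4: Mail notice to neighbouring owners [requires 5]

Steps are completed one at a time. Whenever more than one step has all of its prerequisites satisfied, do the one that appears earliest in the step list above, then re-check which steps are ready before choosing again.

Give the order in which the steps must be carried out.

6, 5, 7, 1, 2, 4, 3

Only 6 has no prerequisites, so it is first.
5 is the only step now ready → 5.
Ready: 7, 1, 2 and 4. 7 is listed earlier → 7.
1, 2 and 4 are all available; 1 is listed earlier → 1.
Ready: 2 and 4. 2 is listed earlier → 2.
4 needed 5, now all done → 4.
3 needed 5, 6 and 4, now all done → 3.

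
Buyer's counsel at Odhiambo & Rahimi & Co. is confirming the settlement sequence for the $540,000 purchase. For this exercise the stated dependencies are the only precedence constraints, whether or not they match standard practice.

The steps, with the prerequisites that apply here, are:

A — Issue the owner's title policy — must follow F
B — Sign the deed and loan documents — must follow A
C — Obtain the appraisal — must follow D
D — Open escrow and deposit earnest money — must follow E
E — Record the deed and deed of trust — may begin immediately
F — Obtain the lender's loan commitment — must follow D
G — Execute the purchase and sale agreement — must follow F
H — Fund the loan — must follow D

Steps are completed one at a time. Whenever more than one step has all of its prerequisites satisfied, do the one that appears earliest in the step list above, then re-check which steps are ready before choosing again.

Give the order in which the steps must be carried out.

Only E has no prerequisites, so it is first.
D needed E, now all done → D.
Now C, F and H have their prerequisites met. C is listed earlier, so C next.
Ready: F and H. F is listed earlier → F.
Now A, G and H have their prerequisites met. A is listed earlier, so A next.
Now B, G and H have their prerequisites met. B is listed earlier, so B next.
Now G and H have their prerequisites met. G is listed earlier, so G next.
Next only H has its prerequisites met → H.

E, D, C, F, A, B, G, H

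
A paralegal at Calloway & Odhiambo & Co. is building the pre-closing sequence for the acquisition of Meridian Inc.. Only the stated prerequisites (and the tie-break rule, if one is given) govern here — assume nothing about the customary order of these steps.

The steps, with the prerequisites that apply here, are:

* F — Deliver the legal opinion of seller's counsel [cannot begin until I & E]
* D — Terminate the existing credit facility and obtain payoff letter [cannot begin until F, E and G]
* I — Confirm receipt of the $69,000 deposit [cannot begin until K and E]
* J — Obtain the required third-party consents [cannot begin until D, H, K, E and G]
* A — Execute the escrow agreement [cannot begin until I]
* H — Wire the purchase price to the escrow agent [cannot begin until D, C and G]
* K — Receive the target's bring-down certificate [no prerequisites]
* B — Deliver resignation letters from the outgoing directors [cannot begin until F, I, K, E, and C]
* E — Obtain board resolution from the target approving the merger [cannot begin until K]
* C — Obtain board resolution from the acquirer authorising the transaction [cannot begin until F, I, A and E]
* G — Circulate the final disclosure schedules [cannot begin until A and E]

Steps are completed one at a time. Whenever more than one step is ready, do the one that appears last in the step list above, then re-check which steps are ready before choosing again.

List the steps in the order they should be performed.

K is the only step with nothing outstanding, so it goes first.
E is the only step now ready → E.
That leaves I as the only ready step → I.
A and F are both available; A is listed later → A.
G now also ready, so the ready set is {G, F}; G is listed later → G.
F needed E and I, now all done → F.
Now C and D have their prerequisites met. C is listed later, so C next.
B now also ready, so the ready set is {B, D}; B is listed later → B.
That leaves D as the only ready step → D.
H is the only step now ready → H.
J is the only step now ready → J.

K → E → I → A → G → F → C → B → D → H → J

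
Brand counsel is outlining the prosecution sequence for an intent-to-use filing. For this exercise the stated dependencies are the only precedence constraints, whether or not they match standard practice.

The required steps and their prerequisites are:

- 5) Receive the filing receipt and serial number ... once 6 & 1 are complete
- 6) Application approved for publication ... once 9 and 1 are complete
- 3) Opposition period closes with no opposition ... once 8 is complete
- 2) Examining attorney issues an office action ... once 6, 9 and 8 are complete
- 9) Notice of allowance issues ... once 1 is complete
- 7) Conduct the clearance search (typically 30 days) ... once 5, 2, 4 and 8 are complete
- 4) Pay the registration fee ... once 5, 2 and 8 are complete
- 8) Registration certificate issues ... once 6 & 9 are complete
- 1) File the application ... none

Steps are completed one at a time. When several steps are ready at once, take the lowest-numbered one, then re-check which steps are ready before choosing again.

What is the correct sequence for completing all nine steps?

1 has no prerequisites → 1 first.
9 needed 1, now all done → 9.
That leaves 6 as the only ready step → 6.
Ready: 5 and 8. 5 has the earlier label → 5.
8 needed 6 and 9, now all done → 8.
Ready: 2 and 3. 2 has the earlier label → 2.
4 now also ready, so the ready set is {3, 4}; 3 has the earlier label → 3.
4 is the only step now ready → 4.
That leaves 7 as the only ready step → 7.

1, 9, 6, 5, 8, 2, 3, 4, 7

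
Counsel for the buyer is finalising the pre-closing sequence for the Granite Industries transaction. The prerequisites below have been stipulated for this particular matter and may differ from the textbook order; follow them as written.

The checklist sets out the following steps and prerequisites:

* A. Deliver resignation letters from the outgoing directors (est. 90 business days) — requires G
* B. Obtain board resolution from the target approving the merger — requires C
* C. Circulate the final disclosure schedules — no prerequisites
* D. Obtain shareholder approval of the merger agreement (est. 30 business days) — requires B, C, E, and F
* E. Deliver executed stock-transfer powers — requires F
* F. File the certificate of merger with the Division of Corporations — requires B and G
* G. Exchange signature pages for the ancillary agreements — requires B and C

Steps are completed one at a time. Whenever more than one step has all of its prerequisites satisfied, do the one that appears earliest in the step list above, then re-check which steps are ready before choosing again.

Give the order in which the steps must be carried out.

Only C has no prerequisites, so it is first.
Next only B has its prerequisites met → B.
G is the only step now ready → G.
Now A and F have their prerequisites met. A is listed earlier, so A next.
F needed B and G, now all done → F.
E is the only step now ready → E.
Next only D has its prerequisites met → D.

C, B, G, A, F, E, D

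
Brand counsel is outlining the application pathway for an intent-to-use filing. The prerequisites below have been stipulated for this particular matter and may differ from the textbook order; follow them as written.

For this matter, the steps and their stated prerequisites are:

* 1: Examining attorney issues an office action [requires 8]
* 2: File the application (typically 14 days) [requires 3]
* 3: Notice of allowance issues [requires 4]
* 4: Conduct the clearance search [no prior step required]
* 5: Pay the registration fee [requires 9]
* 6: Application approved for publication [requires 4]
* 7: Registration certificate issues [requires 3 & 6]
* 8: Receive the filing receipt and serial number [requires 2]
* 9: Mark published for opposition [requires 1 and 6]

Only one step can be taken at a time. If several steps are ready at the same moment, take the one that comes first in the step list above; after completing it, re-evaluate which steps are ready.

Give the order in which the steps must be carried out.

4 has no prerequisites → 4 first.
Now 3 and 6 have their prerequisites met. 3 is listed earlier, so 3 next.
2 and 6 are both available; 2 is listed earlier → 2.
6 and 8 are both available; 6 is listed earlier → 6.
Now 7 and 8 have their prerequisites met. 7 is listed earlier, so 7 next.
8 needed 2, now all done → 8.
1 needed 8, now all done → 1.
9 needed 1 and 6, now all done → 9.
5 is the only step now ready → 5.

4 → 3 → 2 → 6 → 7 → 8 → 1 → 9 → 5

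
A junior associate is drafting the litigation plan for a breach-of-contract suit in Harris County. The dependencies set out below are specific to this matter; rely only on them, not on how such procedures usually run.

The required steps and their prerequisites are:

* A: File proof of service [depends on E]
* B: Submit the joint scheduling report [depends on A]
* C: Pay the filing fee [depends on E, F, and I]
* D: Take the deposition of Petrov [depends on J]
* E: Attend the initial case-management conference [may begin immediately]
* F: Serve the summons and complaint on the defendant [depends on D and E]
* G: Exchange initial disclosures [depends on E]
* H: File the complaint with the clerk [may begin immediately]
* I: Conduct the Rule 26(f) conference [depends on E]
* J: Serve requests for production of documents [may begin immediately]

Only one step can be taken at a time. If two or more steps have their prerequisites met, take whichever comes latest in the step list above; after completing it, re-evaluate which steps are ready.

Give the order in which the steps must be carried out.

J → H → E → I → G → D → F → C → A → B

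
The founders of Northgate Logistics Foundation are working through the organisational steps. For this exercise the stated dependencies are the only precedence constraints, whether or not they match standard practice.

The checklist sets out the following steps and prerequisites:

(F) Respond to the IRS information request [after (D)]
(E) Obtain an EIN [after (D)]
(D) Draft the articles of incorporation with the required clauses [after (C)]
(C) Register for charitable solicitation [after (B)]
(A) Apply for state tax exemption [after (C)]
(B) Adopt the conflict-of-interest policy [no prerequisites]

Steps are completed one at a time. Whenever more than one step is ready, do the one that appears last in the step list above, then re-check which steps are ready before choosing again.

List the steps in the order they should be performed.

(B) → (C) → (A) → (D) → (E) → (F)

(B) is the only step with nothing outstanding, so it goes first.
(C) needed (B), now all done → (C).
(A) and (D) are both available; (A) is listed later → (A).
That leaves (D) as the only ready step → (D).
Now (E) and (F) have their prerequisites met. (E) is listed later, so (E) next.
(F) needed (D), now all done → (F).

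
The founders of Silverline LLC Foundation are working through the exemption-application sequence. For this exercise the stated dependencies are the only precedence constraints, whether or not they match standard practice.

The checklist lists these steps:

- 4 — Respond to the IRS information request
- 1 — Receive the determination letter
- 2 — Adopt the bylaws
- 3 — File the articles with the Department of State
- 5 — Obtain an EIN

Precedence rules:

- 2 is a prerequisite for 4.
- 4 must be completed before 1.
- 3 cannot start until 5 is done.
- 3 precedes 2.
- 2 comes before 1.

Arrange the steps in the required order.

5 → 3 → 2 → 4 → 1

5 has no prerequisites → 5 first.
That leaves 3 as the only ready step → 3.
2 needed 3, now all done → 2.
4 needed 2, now all done → 4.
That leaves 1 as the only ready step → 1.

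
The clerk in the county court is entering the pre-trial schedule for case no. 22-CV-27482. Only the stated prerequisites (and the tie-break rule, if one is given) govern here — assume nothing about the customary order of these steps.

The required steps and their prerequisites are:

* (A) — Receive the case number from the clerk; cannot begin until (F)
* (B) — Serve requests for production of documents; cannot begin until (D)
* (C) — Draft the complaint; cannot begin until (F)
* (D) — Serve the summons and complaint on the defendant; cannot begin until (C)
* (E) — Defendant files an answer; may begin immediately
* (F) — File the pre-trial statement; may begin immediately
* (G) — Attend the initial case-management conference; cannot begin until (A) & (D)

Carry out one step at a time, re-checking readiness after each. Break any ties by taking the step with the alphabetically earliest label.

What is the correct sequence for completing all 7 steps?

(E), (F), (A), (C), (D), (B), (G)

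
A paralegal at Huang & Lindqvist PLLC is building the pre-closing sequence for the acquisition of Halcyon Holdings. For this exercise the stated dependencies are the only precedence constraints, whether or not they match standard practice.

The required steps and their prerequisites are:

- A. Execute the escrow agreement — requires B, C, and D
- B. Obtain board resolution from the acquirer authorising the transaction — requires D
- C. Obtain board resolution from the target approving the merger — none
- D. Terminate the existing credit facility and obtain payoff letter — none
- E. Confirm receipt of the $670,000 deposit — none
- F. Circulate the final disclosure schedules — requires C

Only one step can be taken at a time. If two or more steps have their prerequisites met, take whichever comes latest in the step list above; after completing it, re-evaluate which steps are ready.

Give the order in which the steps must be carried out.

E, D, C, F, B, A

E, D and C have no prerequisites; E is listed later, so E is first.
Now D and C have their prerequisites met. D is listed later, so D next.
C and B are both available; C is listed later → C.
F now also ready, so the ready set is {F, B}; F is listed later → F.
B needed D, now all done → B.
A needed D, C and B, now all done → A.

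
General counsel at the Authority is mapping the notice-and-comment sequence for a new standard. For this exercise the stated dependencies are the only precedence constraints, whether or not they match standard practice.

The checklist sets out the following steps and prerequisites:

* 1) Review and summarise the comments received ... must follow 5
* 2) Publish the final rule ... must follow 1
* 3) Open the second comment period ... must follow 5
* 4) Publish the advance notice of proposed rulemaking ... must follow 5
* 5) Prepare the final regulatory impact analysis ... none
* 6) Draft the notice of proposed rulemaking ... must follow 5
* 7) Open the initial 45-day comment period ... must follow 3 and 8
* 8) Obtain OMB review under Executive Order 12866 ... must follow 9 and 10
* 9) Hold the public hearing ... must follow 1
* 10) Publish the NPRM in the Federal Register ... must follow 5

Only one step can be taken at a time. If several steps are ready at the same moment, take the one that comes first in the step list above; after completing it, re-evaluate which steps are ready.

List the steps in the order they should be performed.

5, 1, 2, 3, 4, 6, 9, 10, 8, 7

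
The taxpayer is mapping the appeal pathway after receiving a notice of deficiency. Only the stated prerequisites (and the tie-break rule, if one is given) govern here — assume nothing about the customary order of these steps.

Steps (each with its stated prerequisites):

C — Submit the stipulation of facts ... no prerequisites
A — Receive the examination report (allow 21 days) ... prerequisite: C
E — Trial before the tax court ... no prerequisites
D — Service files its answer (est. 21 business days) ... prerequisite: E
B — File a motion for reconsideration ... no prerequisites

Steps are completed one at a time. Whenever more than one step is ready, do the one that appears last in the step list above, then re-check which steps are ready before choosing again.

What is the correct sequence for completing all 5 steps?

B, E and C have no prerequisites; B is listed later, so B is first.
E and C are both available; E is listed later → E.
D now also ready, so the ready set is {D, C}; D is listed later → D.
Next only C has its prerequisites met → C.
A needed C, now all done → A.

B, E, D, C, A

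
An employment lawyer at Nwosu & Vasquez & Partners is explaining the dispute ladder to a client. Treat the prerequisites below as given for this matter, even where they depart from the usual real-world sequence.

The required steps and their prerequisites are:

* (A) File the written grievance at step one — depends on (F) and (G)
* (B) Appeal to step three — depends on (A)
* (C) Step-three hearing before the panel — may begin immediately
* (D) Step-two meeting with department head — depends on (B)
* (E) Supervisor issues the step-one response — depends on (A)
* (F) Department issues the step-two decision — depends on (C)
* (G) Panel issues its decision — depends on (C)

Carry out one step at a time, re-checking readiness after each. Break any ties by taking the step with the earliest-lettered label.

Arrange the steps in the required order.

(C) → (F) → (G) → (A) → (B) → (D) → (E)

Only (C) has no prerequisites, so it is first.
Now (F) and (G) have their prerequisites met. (F) has the earlier label, so (F) next.
That leaves (G) as the only ready step → (G).
(A) is the only step now ready → (A).
Ready: (B) and (E). (B) has the earlier label → (B).
(D) now also ready, so the ready set is {(D), (E)}; (D) has the earlier label → (D).
(E) is the only step now ready → (E).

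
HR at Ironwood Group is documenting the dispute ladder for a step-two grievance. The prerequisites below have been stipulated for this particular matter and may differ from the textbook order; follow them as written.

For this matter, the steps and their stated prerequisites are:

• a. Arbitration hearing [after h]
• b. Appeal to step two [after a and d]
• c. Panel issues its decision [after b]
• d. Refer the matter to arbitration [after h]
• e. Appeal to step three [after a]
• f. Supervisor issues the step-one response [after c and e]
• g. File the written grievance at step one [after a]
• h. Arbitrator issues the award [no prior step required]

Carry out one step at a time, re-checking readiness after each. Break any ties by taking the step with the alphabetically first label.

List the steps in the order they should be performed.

h, a, d, b, c, e, f, g

h is the only step with nothing outstanding, so it goes first.
Ready: a and d. a has the earlier label → a.
Ready: d, e and g. d has the earlier label → d.
Ready: b, e and g. b has the earlier label → b.
c, e and g are all available; c has the earlier label → c.
Ready: e and g. e has the earlier label → e.
f and g are both available; f has the earlier label → f.
g needed a, now all done → g.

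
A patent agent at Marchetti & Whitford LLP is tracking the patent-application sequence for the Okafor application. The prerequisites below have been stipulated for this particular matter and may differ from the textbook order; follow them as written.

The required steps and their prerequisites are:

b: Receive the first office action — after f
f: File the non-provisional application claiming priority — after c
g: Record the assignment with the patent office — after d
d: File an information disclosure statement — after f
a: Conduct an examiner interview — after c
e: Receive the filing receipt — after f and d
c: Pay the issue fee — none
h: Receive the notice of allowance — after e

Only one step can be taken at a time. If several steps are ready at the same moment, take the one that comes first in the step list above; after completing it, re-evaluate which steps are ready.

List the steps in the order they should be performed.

c, f, b, d, g, a, e, h

c has no prerequisites → c first.
Ready: f and a. f is listed earlier → f.
b and d now also ready, so the ready set is {b, d, a}; b is listed earlier → b.
d and a are both available; d is listed earlier → d.
Now g, a and e have their prerequisites met. g is listed earlier, so g next.
a and e are both available; a is listed earlier → a.
That leaves e as the only ready step → e.
h needed e, now all done → h.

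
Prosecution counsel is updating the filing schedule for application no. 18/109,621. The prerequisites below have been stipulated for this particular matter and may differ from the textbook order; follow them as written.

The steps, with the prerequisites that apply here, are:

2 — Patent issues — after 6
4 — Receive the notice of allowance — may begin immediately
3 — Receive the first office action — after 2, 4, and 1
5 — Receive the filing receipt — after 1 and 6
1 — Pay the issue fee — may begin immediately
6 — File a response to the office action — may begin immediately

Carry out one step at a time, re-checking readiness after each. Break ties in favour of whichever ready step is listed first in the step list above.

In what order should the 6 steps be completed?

4 1 6 2 3 5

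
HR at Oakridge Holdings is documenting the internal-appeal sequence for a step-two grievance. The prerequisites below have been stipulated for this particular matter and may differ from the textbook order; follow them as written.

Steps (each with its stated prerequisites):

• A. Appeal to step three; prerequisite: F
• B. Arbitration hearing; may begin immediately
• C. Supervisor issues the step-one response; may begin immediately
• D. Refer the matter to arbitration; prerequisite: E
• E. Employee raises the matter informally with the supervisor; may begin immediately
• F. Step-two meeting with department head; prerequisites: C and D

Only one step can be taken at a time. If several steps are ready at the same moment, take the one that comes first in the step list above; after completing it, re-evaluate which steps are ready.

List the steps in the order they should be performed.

B, C, E, D, F, A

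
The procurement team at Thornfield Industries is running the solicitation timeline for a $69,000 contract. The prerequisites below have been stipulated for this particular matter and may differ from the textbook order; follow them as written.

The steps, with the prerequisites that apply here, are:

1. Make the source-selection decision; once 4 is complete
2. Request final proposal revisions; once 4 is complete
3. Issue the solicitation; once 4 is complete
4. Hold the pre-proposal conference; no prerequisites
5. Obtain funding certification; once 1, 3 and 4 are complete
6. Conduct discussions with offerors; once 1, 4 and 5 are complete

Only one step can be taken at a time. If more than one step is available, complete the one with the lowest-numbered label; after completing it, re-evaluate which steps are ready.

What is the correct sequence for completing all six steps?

4 → 1 → 2 → 3 → 5 → 6

4 has no prerequisites → 4 first.
1, 2 and 3 are all available; 1 has the earlier label → 1.
Now 2 and 3 have their prerequisites met. 2 has the earlier label, so 2 next.
3 is the only step now ready → 3.
That leaves 5 as the only ready step → 5.
6 needed 1, 4 and 5, now all done → 6.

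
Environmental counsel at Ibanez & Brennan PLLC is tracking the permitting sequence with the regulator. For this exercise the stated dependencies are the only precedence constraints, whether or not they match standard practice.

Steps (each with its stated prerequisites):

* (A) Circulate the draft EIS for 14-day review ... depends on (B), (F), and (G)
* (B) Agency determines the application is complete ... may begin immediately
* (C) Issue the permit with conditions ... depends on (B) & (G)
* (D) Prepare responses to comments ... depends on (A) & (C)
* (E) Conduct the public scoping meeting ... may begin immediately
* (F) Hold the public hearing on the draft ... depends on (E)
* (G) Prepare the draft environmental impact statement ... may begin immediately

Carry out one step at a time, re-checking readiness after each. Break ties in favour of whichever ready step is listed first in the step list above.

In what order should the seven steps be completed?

(B), (E), (F), (G), (A), (C), (D)

Nothing is required for (B), (E) and (G). (B) is listed earlier → (B) first.
(E) and (G) are both available; (E) is listed earlier → (E).
(F) and (G) are both available; (F) is listed earlier → (F).
(G) is the only step now ready → (G).
Ready: (A) and (C). (A) is listed earlier → (A).
That leaves (C) as the only ready step → (C).
That leaves (D) as the only ready step → (D).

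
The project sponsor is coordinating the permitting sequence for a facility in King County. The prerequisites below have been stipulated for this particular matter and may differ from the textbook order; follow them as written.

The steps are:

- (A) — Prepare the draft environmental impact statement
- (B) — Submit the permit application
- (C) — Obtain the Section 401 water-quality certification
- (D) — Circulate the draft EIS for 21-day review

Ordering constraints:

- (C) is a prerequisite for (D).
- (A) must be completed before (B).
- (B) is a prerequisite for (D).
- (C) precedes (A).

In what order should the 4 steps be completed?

(C), (A), (B), (D)

Only (C) has no prerequisites, so it is first.
(A) is the only step now ready → (A).
That leaves (B) as the only ready step → (B).
That leaves (D) as the only ready step → (D).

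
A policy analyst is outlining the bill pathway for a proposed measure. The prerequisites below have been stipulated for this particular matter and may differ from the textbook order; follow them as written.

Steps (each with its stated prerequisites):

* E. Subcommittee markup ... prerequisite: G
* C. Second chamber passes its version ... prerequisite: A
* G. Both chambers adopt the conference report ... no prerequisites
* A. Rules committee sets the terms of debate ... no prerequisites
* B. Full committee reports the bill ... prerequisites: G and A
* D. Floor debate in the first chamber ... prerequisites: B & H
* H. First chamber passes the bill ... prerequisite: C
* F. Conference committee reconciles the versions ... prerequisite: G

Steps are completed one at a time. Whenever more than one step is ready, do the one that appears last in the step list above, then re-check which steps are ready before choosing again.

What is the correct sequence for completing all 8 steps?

A, G, F, B, C, H, D, E

A and G have no prerequisites; A is listed later, so A is first.
C now also ready, so the ready set is {G, C}; G is listed later → G.
Ready: F, B, C and E. F is listed later → F.
Now B, C and E have their prerequisites met. B is listed later, so B next.
Now C and E have their prerequisites met. C is listed later, so C next.
H and E are both available; H is listed later → H.
D now also ready, so the ready set is {D, E}; D is listed later → D.
Next only E has its prerequisites met → E.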